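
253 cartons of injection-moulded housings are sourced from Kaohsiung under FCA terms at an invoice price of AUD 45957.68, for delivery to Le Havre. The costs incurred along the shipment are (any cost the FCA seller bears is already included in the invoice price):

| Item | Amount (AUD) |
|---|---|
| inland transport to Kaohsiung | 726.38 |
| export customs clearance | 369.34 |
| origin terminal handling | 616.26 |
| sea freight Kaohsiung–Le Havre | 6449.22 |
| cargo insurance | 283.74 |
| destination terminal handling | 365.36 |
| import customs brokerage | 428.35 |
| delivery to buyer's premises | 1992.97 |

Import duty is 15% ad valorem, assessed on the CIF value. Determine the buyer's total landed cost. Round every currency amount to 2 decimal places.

Total landed cost: AUD 64089.62

FCA: the seller delivers export-cleared goods to the carrier; the buyer bears costs from that point.
Already in the invoice (seller's account under FCA): inland to port, export clearance — exclude.
CIF value = FCA price + origin terminal + freight + insurance = 45957.68 + 616.26 + 6449.22 + 283.74 = 53306.90
Import duty = 53306.90 × 15% = 7996.04
Buyer bears: origin terminal 616.26 + freight 6449.22 + insurance 283.74 + destination terminal 365.36 + brokerage 428.35 + delivery 1992.97 + duty 7996.04 = 18131.94
Landed cost = invoice 45957.68 + 18131.94 = 64089.62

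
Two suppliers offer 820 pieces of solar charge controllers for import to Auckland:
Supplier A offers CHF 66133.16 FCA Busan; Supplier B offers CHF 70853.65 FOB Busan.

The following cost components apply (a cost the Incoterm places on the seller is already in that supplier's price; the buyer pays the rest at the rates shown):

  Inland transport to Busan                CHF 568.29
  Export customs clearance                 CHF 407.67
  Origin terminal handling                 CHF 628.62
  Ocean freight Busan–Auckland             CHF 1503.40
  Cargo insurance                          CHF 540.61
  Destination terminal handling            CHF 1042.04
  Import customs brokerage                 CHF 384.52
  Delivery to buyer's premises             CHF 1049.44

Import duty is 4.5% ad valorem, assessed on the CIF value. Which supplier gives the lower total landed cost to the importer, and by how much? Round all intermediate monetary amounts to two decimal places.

Supplier A (FCA):
CIF value = FCA price + origin terminal + freight + insurance = 66133.16 + 628.62 + 1503.40 + 540.61 = 68805.79
Import duty = 68805.79 × 4.5% = 3096.26
Buyer bears (A): 628.62 + 1503.40 + 540.61 + 1042.04 + 384.52 + 1049.44 = 5148.63
Landed cost (A) = invoice 66133.16 + 5148.63 + duty 3096.26 = 74378.05
Supplier B (FOB):
CIF value = FOB price + freight + insurance = 70853.65 + 1503.40 + 540.61 = 72897.66
Import duty = 72897.66 × 4.5% = 3280.39
Buyer bears (B): 1503.40 + 540.61 + 1042.04 + 384.52 + 1049.44 = 4520.01
Landed cost (B) = invoice 70853.65 + 4520.01 + duty 3280.39 = 78654.05
Difference = |74378.05 − 78654.05| = 4276.00

Supplier A is cheaper by CHF 4276.00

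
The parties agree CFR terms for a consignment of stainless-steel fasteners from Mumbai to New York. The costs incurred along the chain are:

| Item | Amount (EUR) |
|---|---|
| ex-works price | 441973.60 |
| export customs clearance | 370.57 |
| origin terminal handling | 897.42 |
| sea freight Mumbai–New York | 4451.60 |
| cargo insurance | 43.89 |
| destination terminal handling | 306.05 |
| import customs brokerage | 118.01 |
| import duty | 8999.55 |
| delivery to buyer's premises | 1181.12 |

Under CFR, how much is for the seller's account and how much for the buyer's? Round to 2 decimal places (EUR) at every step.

Seller: EUR 447693.19; buyer: EUR 10648.62

CFR: the seller pays costs through ocean freight to the destination port, but not insurance.
Seller's account: goods 441973.60 + export clearance 370.57 + origin terminal 897.42 + freight 4451.60 = 447693.19
Buyer's account: insurance 43.89 + destination terminal 306.05 + brokerage 118.01 + duty 8999.55 + delivery 1181.12 = 10648.62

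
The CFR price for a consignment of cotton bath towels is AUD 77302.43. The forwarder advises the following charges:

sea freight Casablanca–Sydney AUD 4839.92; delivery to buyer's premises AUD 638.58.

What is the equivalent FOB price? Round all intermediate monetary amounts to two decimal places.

Not relevant to the conversion: delivery — on the buyer under both terms; not part of either seller's price.
From CFR to FOB, the seller no longer bears: freight.
FOB price = 77302.43 − 4839.92 = 72462.51

FOB price: AUD 72462.51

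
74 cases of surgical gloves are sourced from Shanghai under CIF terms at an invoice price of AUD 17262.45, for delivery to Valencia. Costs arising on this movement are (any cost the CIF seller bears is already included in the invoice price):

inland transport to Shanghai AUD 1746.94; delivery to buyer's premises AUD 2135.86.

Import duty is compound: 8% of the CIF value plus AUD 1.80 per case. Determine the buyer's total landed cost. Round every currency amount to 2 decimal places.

CIF: the seller pays costs through ocean freight and marine insurance to the destination port.
Already in the invoice (seller's account under CIF): inland to port — exclude.
The CIF price already equals the CIF value: 17262.45
Ad valorem component: 17262.45 × 8% = 1381.00
Specific component: 74 × 1.80 = 133.20
Import duty = 1381.00 + 133.20 = 1514.20
Buyer bears: delivery 2135.86 + duty 1514.20 = 3650.06
Landed cost = invoice 17262.45 + 3650.06 = 20912.51

Total landed cost: AUD 20912.51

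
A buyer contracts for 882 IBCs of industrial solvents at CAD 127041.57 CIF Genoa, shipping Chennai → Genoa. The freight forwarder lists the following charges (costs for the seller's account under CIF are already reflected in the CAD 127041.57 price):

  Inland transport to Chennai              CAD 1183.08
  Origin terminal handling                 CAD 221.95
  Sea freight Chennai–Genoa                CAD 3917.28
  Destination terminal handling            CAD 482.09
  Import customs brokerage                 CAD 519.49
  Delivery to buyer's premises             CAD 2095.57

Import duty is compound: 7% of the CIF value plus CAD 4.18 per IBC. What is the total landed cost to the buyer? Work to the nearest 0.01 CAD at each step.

Total landed cost: CAD 142718.39

CIF: the seller pays costs through ocean freight and marine insurance to the destination port.
Already in the invoice (seller's account under CIF): inland to port, origin terminal, freight — exclude.
The CIF price already equals the CIF value: 127041.57
Ad valorem component: 127041.57 × 7% = 8892.91
Specific component: 882 × 4.18 = 3686.76
Import duty = 8892.91 + 3686.76 = 12579.67
Buyer bears: destination terminal 482.09 + brokerage 519.49 + delivery 2095.57 + duty 12579.67 = 15676.82
Landed cost = invoice 127041.57 + 15676.82 = 142718.39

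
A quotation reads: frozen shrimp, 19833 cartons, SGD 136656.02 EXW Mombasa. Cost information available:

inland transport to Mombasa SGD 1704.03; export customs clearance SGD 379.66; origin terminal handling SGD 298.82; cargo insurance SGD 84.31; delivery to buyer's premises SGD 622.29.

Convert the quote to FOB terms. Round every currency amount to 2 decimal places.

FOB price: SGD 139038.53

Not relevant to the conversion: delivery, insurance — on the buyer under both terms; not part of either seller's price.
From EXW to FOB, the seller additionally bears: inland to port, export clearance, origin terminal.
FOB price = 136656.02 + 1704.03 + 379.66 + 298.82 = 139038.53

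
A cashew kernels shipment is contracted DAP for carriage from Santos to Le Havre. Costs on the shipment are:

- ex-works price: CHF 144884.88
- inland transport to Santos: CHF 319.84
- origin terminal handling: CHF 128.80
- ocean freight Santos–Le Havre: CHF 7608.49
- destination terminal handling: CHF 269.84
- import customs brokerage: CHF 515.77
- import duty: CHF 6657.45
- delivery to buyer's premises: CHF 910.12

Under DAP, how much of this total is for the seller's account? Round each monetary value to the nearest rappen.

Seller's account: CHF 154121.97

DAP: the seller bears all costs to the named destination except import duty and clearance.
Seller's account: goods 144884.88 + inland to port 319.84 + origin terminal 128.80 + freight 7608.49 + destination terminal 269.84 + delivery 910.12 = 154121.97
Buyer's account: brokerage 515.77 + duty 6657.45 = 7173.22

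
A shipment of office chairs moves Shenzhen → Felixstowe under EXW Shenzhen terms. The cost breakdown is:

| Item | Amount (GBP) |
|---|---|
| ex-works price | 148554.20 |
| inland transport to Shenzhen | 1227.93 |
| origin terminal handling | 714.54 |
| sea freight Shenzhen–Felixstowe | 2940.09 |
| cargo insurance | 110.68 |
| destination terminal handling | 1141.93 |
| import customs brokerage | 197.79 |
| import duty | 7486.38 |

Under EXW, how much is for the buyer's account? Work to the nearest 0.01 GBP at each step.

Buyer's account: GBP 13819.34

EXW: the seller makes goods available at their premises; the buyer bears all onward costs.
Seller's account: goods 148554.20 = 148554.20
Buyer's account: inland to port 1227.93 + origin terminal 714.54 + freight 2940.09 + insurance 110.68 + destination terminal 1141.93 + brokerage 197.79 + duty 7486.38 = 13819.34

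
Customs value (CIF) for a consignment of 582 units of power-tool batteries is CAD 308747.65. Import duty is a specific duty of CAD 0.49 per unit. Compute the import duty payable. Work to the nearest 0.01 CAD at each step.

Import duty: CAD 285.18

Import duty = 582 × 0.49 = 285.18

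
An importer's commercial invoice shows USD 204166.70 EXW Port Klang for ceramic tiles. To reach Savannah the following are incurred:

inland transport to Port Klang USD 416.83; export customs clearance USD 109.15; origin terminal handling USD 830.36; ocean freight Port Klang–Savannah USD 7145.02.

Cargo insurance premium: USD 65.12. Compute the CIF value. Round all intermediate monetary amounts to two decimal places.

CIF value: USD 212733.18

CIF = EXW price + pre-shipment costs + freight + insurance
CIF = 204166.70 + 416.83 + 109.15 + 830.36 + 7145.02 + 65.12 = 212733.18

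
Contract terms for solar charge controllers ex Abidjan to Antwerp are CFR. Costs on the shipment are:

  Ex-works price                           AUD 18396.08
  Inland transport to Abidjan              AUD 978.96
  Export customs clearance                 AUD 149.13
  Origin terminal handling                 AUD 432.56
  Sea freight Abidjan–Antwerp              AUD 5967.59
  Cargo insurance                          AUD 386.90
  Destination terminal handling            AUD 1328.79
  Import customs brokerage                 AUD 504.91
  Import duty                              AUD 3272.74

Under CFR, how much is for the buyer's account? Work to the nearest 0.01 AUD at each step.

Buyer's account: AUD 5493.34

CFR: the seller pays costs through ocean freight to the destination port, but not insurance.
Seller's account: goods 18396.08 + inland to port 978.96 + export clearance 149.13 + origin terminal 432.56 + freight 5967.59 = 25924.32
Buyer's account: insurance 386.90 + destination terminal 1328.79 + brokerage 504.91 + duty 3272.74 = 5493.34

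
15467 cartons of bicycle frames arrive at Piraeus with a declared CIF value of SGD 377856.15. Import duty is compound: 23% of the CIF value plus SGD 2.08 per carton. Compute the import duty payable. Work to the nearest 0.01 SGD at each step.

Ad valorem component: 377856.15 × 23% = 86906.91
Specific component: 15467 × 2.08 = 32171.36
Import duty = 86906.91 + 32171.36 = 119078.27

Import duty: SGD 119078.27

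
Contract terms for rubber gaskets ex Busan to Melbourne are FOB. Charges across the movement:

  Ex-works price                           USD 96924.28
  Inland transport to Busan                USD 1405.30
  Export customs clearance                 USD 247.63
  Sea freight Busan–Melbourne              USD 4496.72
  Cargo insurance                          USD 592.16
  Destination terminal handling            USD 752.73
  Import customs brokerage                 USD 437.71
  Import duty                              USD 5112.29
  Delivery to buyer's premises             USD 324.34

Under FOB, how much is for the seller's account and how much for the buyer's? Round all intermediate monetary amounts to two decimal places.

Seller: USD 98577.21; buyer: USD 11715.95

FOB: the seller bears costs until goods are on board at the origin port; the buyer bears freight, insurance and all costs thereafter.
Seller's account: goods 96924.28 + inland to port 1405.30 + export clearance 247.63 = 98577.21
Buyer's account: freight 4496.72 + insurance 592.16 + destination terminal 752.73 + brokerage 437.71 + duty 5112.29 + delivery 324.34 = 11715.95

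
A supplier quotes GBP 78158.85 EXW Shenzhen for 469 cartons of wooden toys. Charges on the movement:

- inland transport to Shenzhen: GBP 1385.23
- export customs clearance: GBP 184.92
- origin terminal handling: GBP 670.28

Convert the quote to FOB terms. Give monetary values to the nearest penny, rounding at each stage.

FOB price: GBP 80399.28

From EXW to FOB, the seller additionally bears: inland to port, export clearance, origin terminal.
FOB price = 78158.85 + 1385.23 + 184.92 + 670.28 = 80399.28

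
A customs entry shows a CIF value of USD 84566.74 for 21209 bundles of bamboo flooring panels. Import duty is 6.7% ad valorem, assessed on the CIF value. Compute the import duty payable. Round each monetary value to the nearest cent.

Import duty = 84566.74 × 6.7% = 5665.97

Import duty: USD 5665.97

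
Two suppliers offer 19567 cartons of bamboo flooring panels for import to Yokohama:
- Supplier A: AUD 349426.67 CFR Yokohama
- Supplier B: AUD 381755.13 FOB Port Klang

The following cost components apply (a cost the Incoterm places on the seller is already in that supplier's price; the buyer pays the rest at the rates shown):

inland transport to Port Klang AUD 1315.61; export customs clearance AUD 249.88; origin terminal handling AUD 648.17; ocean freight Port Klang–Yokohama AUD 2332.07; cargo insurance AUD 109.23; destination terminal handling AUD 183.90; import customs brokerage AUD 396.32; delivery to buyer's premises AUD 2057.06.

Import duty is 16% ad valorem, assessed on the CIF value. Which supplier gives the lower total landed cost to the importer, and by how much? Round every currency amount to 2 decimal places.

Supplier A is cheaper by AUD 40206.22

Supplier A (CFR):
CIF value = CFR price + insurance = 349426.67 + 109.23 = 349535.90
Import duty = 349535.90 × 16% = 55925.74
Buyer bears (A): 109.23 + 183.90 + 396.32 + 2057.06 = 2746.51
Landed cost (A) = invoice 349426.67 + 2746.51 + duty 55925.74 = 408098.92
Supplier B (FOB):
CIF value = FOB price + freight + insurance = 381755.13 + 2332.07 + 109.23 = 384196.43
Import duty = 384196.43 × 16% = 61471.43
Buyer bears (B): 2332.07 + 109.23 + 183.90 + 396.32 + 2057.06 = 5078.58
Landed cost (B) = invoice 381755.13 + 5078.58 + duty 61471.43 = 448305.14
Difference = |408098.92 − 448305.14| = 40206.22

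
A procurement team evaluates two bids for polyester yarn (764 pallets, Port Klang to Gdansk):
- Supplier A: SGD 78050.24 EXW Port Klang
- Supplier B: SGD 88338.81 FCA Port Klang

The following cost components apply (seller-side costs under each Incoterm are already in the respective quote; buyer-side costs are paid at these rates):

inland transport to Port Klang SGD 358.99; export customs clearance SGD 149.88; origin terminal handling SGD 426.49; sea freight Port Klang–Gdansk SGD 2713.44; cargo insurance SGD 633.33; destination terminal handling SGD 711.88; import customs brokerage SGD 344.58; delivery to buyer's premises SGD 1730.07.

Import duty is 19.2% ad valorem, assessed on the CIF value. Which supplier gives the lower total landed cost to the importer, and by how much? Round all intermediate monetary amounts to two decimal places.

Supplier A is cheaper by SGD 11657.40

Supplier A (EXW):
CIF value = EXW price + inland to port + export clearance + origin terminal + freight + insurance = 78050.24 + 358.99 + 149.88 + 426.49 + 2713.44 + 633.33 = 82332.37
Import duty = 82332.37 × 19.2% = 15807.82
Buyer bears (A): 358.99 + 149.88 + 426.49 + 2713.44 + 633.33 + 711.88 + 344.58 + 1730.07 = 7068.66
Landed cost (A) = invoice 78050.24 + 7068.66 + duty 15807.82 = 100926.72
Supplier B (FCA):
CIF value = FCA price + origin terminal + freight + insurance = 88338.81 + 426.49 + 2713.44 + 633.33 = 92112.07
Import duty = 92112.07 × 19.2% = 17685.52
Buyer bears (B): 426.49 + 2713.44 + 633.33 + 711.88 + 344.58 + 1730.07 = 6559.79
Landed cost (B) = invoice 88338.81 + 6559.79 + duty 17685.52 = 112584.12
Difference = |100926.72 − 112584.12| = 11657.40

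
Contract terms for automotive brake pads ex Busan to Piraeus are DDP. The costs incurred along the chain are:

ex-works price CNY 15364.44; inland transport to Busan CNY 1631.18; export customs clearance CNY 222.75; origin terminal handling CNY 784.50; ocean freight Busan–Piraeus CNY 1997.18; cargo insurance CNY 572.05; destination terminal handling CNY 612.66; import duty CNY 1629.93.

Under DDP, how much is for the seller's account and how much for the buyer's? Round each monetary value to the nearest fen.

Seller: CNY 22814.69; buyer: CNY 0.00

DDP: the seller bears all costs including import duty.
Seller's account: goods 15364.44 + inland to port 1631.18 + export clearance 222.75 + origin terminal 784.50 + freight 1997.18 + insurance 572.05 + destination terminal 612.66 + duty 1629.93 = 22814.69
Buyer's account: 0.00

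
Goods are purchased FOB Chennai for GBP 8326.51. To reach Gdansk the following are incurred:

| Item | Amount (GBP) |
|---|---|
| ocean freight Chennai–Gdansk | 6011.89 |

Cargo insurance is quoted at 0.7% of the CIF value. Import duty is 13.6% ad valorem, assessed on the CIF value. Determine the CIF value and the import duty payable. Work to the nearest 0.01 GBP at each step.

CIF value: GBP 14439.48; import duty: GBP 1963.77

Let C be the CIF value. C = FOB price + freight + 0.7% × C
C − 0.7% × C = 8326.51 + 6011.89
0.993 × C = 14338.40
C = 14338.40 / 0.993 = 14439.48
Insurance premium = 0.7% × 14439.48 = 101.08
Import duty = 14439.48 × 13.6% = 1963.77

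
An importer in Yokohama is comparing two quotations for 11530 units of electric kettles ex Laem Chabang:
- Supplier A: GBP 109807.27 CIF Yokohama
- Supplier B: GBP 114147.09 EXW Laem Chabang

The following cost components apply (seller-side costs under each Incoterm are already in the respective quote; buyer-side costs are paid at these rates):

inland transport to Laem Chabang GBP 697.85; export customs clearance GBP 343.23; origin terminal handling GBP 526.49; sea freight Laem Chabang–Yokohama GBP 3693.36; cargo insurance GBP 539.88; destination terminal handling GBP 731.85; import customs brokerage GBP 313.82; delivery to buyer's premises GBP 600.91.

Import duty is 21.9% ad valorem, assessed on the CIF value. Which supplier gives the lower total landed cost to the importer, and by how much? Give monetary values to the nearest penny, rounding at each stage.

Supplier A (CIF):
The CIF price already equals the CIF value: 109807.27
Import duty = 109807.27 × 21.9% = 24047.79
Buyer bears (A): 731.85 + 313.82 + 600.91 = 1646.58
Landed cost (A) = invoice 109807.27 + 1646.58 + duty 24047.79 = 135501.64
Supplier B (EXW):
CIF value = EXW price + inland to port + export clearance + origin terminal + freight + insurance = 114147.09 + 697.85 + 343.23 + 526.49 + 3693.36 + 539.88 = 119947.90
Import duty = 119947.90 × 21.9% = 26268.59
Buyer bears (B): 697.85 + 343.23 + 526.49 + 3693.36 + 539.88 + 731.85 + 313.82 + 600.91 = 7447.39
Landed cost (B) = invoice 114147.09 + 7447.39 + duty 26268.59 = 147863.07
Difference = |135501.64 − 147863.07| = 12361.43

Supplier A is cheaper by GBP 12361.43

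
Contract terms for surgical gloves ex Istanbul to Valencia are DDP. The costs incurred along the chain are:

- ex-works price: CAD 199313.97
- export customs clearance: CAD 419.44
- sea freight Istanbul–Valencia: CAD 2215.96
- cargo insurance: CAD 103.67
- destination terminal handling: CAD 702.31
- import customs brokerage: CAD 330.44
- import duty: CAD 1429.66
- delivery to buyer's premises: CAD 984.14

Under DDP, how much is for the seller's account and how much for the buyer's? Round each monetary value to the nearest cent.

DDP: the seller bears all costs including import duty.
Seller's account: goods 199313.97 + export clearance 419.44 + freight 2215.96 + insurance 103.67 + destination terminal 702.31 + brokerage 330.44 + duty 1429.66 + delivery 984.14 = 205499.59
Buyer's account: 0.00

Seller: CAD 205499.59; buyer: CAD 0.00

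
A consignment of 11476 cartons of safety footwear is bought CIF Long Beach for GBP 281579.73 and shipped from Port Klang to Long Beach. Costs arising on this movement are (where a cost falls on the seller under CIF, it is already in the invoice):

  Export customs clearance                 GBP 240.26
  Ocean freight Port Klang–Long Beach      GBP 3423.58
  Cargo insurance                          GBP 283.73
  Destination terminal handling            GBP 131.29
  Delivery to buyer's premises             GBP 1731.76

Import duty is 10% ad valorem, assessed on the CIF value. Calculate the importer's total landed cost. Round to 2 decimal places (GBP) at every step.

Total landed cost: GBP 311600.75

CIF: the seller pays costs through ocean freight and marine insurance to the destination port.
Already in the invoice (seller's account under CIF): export clearance, freight, insurance — exclude.
The CIF price already equals the CIF value: 281579.73
Import duty = 281579.73 × 10% = 28157.97
Buyer bears: destination terminal 131.29 + delivery 1731.76 + duty 28157.97 = 30021.02
Landed cost = invoice 281579.73 + 30021.02 = 311600.75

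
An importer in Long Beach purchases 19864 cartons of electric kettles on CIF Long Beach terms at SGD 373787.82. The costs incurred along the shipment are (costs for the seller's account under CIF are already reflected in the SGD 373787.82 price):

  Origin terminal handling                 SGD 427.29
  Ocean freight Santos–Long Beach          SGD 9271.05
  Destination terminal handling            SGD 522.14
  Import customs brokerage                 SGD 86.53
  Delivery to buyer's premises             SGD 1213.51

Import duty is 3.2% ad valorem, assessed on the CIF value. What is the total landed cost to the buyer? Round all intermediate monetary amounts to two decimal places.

Total landed cost: SGD 387571.21

CIF: the seller pays costs through ocean freight and marine insurance to the destination port.
Already in the invoice (seller's account under CIF): origin terminal, freight — exclude.
The CIF price already equals the CIF value: 373787.82
Import duty = 373787.82 × 3.2% = 11961.21
Buyer bears: destination terminal 522.14 + brokerage 86.53 + delivery 1213.51 + duty 11961.21 = 13783.39
Landed cost = invoice 373787.82 + 13783.39 = 387571.21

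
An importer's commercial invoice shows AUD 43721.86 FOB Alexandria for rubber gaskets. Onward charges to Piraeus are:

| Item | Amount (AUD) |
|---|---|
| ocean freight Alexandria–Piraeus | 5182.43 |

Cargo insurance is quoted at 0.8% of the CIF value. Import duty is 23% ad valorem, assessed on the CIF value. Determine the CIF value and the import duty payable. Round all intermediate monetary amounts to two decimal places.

CIF value: AUD 49298.68; import duty: AUD 11338.70

Let C be the CIF value. C = FOB price + freight + 0.8% × C
C − 0.8% × C = 43721.86 + 5182.43
0.992 × C = 48904.29
C = 48904.29 / 0.992 = 49298.68
Insurance premium = 0.8% × 49298.68 = 394.39
Import duty = 49298.68 × 23% = 11338.70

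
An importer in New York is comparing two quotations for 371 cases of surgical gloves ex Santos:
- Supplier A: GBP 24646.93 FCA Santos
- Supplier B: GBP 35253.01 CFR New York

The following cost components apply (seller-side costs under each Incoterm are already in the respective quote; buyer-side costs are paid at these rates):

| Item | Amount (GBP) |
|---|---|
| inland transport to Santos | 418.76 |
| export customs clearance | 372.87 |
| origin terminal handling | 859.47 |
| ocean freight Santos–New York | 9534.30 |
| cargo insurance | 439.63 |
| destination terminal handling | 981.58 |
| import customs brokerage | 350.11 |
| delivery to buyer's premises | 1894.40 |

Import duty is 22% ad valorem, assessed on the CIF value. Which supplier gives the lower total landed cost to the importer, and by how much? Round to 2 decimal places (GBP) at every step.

Supplier A (FCA):
CIF value = FCA price + origin terminal + freight + insurance = 24646.93 + 859.47 + 9534.30 + 439.63 = 35480.33
Import duty = 35480.33 × 22% = 7805.67
Buyer bears (A): 859.47 + 9534.30 + 439.63 + 981.58 + 350.11 + 1894.40 = 14059.49
Landed cost (A) = invoice 24646.93 + 14059.49 + duty 7805.67 = 46512.09
Supplier B (CFR):
CIF value = CFR price + insurance = 35253.01 + 439.63 = 35692.64
Import duty = 35692.64 × 22% = 7852.38
Buyer bears (B): 439.63 + 981.58 + 350.11 + 1894.40 = 3665.72
Landed cost (B) = invoice 35253.01 + 3665.72 + duty 7852.38 = 46771.11
Difference = |46512.09 − 46771.11| = 259.02

Supplier A is cheaper by GBP 259.02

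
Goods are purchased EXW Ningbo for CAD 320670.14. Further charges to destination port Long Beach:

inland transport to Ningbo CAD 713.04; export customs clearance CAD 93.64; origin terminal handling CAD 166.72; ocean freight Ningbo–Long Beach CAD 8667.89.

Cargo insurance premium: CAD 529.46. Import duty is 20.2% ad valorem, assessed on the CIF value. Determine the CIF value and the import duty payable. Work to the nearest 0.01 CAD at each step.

CIF value: CAD 330840.89; import duty: CAD 66829.86

CIF = EXW price + pre-shipment costs + freight + insurance
CIF = 320670.14 + 713.04 + 93.64 + 166.72 + 8667.89 + 529.46 = 330840.89
Import duty = 330840.89 × 20.2% = 66829.86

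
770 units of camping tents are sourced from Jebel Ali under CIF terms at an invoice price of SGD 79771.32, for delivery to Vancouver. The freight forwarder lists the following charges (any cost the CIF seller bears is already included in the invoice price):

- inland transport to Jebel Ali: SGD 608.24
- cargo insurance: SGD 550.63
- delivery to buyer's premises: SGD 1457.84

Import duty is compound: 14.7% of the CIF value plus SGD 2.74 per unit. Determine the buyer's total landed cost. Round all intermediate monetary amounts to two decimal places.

Total landed cost: SGD 95065.34

CIF: the seller pays costs through ocean freight and marine insurance to the destination port.
Already in the invoice (seller's account under CIF): inland to port, insurance — exclude.
The CIF price already equals the CIF value: 79771.32
Ad valorem component: 79771.32 × 14.7% = 11726.38
Specific component: 770 × 2.74 = 2109.80
Import duty = 11726.38 + 2109.80 = 13836.18
Buyer bears: delivery 1457.84 + duty 13836.18 = 15294.02
Landed cost = invoice 79771.32 + 15294.02 = 95065.34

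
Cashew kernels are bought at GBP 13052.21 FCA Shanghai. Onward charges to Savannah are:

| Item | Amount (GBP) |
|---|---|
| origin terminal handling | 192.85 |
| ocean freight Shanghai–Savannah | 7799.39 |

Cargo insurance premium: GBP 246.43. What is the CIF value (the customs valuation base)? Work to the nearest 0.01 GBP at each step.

CIF value: GBP 21290.88

CIF = FCA price + pre-shipment costs + freight + insurance
CIF = 13052.21 + 192.85 + 7799.39 + 246.43 = 21290.88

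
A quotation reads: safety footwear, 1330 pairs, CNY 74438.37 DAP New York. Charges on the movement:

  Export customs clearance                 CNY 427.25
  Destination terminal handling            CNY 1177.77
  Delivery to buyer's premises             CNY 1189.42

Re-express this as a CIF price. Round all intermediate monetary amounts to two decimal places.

Not relevant to the conversion: export clearance — on the seller under both DAP and CIF; already in the DAP price and stays in the CIF price.
From DAP to CIF, the seller no longer bears: destination terminal, delivery.
CIF price = 74438.37 − 1177.77 − 1189.42 = 72071.18

CIF price: CNY 72071.18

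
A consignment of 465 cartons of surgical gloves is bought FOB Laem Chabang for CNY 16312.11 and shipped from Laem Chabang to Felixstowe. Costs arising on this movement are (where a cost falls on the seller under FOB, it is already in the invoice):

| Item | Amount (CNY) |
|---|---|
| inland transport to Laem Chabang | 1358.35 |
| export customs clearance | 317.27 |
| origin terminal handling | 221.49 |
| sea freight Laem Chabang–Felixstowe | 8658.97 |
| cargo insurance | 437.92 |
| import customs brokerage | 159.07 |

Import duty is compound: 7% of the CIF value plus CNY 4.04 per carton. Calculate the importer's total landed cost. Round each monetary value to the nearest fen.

FOB: the seller bears costs until goods are on board at the origin port; the buyer bears freight, insurance and all costs thereafter.
Already in the invoice (seller's account under FOB): inland to port, export clearance, origin terminal — exclude.
CIF value = FOB price + freight + insurance = 16312.11 + 8658.97 + 437.92 = 25409.00
Ad valorem component: 25409.00 × 7% = 1778.63
Specific component: 465 × 4.04 = 1878.60
Import duty = 1778.63 + 1878.60 = 3657.23
Buyer bears: freight 8658.97 + insurance 437.92 + brokerage 159.07 + duty 3657.23 = 12913.19
Landed cost = invoice 16312.11 + 12913.19 = 29225.30

Total landed cost: CNY 29225.30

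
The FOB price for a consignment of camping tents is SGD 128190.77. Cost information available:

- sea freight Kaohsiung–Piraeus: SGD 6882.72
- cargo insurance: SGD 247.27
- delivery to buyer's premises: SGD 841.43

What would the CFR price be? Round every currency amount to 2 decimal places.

CFR price: SGD 135073.49

Not relevant to the conversion: insurance, delivery — on the buyer under both terms; not part of either seller's price.
From FOB to CFR, the seller additionally bears: freight.
CFR price = 128190.77 + 6882.72 = 135073.49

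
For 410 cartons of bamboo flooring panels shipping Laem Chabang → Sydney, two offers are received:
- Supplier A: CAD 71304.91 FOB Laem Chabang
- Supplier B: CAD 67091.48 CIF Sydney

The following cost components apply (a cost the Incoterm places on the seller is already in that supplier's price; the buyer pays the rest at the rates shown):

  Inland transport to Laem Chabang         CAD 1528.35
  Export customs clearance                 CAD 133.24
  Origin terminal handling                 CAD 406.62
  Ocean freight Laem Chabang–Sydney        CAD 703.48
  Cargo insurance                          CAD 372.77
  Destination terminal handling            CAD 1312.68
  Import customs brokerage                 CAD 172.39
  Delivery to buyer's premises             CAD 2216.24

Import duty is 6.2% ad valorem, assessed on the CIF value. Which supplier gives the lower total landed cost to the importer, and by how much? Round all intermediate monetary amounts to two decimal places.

Supplier A (FOB):
CIF value = FOB price + freight + insurance = 71304.91 + 703.48 + 372.77 = 72381.16
Import duty = 72381.16 × 6.2% = 4487.63
Buyer bears (A): 703.48 + 372.77 + 1312.68 + 172.39 + 2216.24 = 4777.56
Landed cost (A) = invoice 71304.91 + 4777.56 + duty 4487.63 = 80570.10
Supplier B (CIF):
The CIF price already equals the CIF value: 67091.48
Import duty = 67091.48 × 6.2% = 4159.67
Buyer bears (B): 1312.68 + 172.39 + 2216.24 = 3701.31
Landed cost (B) = invoice 67091.48 + 3701.31 + duty 4159.67 = 74952.46
Difference = |80570.10 − 74952.46| = 5617.64

Supplier B is cheaper by CAD 5617.64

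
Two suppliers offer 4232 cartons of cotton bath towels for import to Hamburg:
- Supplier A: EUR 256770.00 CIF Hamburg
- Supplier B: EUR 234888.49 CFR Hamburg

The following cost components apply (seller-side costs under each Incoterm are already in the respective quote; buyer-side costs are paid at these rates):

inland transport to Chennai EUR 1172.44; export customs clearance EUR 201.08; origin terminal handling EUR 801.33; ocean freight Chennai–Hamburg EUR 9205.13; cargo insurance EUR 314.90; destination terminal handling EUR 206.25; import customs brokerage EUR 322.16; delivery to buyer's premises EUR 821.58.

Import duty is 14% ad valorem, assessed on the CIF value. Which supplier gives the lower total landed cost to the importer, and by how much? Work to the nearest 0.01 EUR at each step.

Supplier A (CIF):
The CIF price already equals the CIF value: 256770.00
Import duty = 256770.00 × 14% = 35947.80
Buyer bears (A): 206.25 + 322.16 + 821.58 = 1349.99
Landed cost (A) = invoice 256770.00 + 1349.99 + duty 35947.80 = 294067.79
Supplier B (CFR):
CIF value = CFR price + insurance = 234888.49 + 314.90 = 235203.39
Import duty = 235203.39 × 14% = 32928.47
Buyer bears (B): 314.90 + 206.25 + 322.16 + 821.58 = 1664.89
Landed cost (B) = invoice 234888.49 + 1664.89 + duty 32928.47 = 269481.85
Difference = |294067.79 − 269481.85| = 24585.94

Supplier B is cheaper by EUR 24585.94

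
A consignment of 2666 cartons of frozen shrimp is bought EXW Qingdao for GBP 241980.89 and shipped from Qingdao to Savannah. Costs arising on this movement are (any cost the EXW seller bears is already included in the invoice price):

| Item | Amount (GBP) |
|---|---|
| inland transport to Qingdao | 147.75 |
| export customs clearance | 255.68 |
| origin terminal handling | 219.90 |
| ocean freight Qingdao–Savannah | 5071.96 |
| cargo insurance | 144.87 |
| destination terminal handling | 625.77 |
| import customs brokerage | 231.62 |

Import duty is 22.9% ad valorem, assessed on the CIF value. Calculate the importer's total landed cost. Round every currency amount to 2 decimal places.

Total landed cost: GBP 305429.46

EXW: the seller makes goods available at their premises; the buyer bears all onward costs.
CIF value = EXW price + inland to port + export clearance + origin terminal + freight + insurance = 241980.89 + 147.75 + 255.68 + 219.90 + 5071.96 + 144.87 = 247821.05
Import duty = 247821.05 × 22.9% = 56751.02
Buyer bears: inland to port 147.75 + export clearance 255.68 + origin terminal 219.90 + freight 5071.96 + insurance 144.87 + destination terminal 625.77 + brokerage 231.62 + duty 56751.02 = 63448.57
Landed cost = invoice 241980.89 + 63448.57 = 305429.46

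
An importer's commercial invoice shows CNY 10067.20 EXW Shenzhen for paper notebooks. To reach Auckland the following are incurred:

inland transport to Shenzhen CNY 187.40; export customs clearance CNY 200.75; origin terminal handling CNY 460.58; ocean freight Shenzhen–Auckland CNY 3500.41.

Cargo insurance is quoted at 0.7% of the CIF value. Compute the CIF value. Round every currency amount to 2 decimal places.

CIF value: CNY 14517.97

Let C be the CIF value. C = EXW price + pre-shipment costs + freight + 0.7% × C
C − 0.7% × C = 10067.20 + 187.40 + 200.75 + 460.58 + 3500.41
0.993 × C = 14416.34
C = 14416.34 / 0.993 = 14517.97
Insurance premium = 0.7% × 14517.97 = 101.63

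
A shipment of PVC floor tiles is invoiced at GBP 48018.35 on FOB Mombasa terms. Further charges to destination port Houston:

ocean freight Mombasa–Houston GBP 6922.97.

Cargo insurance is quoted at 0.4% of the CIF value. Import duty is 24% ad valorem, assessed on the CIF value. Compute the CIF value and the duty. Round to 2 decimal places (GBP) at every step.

CIF value: GBP 55161.97; import duty: GBP 13238.87

Let C be the CIF value. C = FOB price + freight + 0.4% × C
C − 0.4% × C = 48018.35 + 6922.97
0.996 × C = 54941.32
C = 54941.32 / 0.996 = 55161.97
Insurance premium = 0.4% × 55161.97 = 220.65
Import duty = 55161.97 × 24% = 13238.87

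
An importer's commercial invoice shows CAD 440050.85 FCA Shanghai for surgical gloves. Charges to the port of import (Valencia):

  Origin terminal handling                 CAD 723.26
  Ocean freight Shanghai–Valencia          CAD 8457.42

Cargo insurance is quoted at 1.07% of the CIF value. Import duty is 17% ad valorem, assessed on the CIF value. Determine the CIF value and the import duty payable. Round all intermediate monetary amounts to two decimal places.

Let C be the CIF value. C = FCA price + pre-shipment costs + freight + 1.07% × C
C − 1.07% × C = 440050.85 + 723.26 + 8457.42
0.9893 × C = 449231.53
C = 449231.53 / 0.9893 = 454090.30
Insurance premium = 1.07% × 454090.30 = 4858.77
Import duty = 454090.30 × 17% = 77195.35

CIF value: CAD 454090.30; import duty: CAD 77195.35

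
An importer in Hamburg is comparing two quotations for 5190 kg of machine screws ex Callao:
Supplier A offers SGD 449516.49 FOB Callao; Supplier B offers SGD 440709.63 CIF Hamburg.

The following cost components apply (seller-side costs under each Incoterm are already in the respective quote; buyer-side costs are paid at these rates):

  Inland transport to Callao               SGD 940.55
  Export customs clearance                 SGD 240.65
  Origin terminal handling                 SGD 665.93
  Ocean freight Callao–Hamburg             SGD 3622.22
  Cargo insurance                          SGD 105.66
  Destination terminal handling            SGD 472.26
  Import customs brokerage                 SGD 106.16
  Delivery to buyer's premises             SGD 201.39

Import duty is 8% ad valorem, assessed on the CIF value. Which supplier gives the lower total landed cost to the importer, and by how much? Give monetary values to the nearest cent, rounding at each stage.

Supplier B is cheaper by SGD 13537.52

Supplier A (FOB):
CIF value = FOB price + freight + insurance = 449516.49 + 3622.22 + 105.66 = 453244.37
Import duty = 453244.37 × 8% = 36259.55
Buyer bears (A): 3622.22 + 105.66 + 472.26 + 106.16 + 201.39 = 4507.69
Landed cost (A) = invoice 449516.49 + 4507.69 + duty 36259.55 = 490283.73
Supplier B (CIF):
The CIF price already equals the CIF value: 440709.63
Import duty = 440709.63 × 8% = 35256.77
Buyer bears (B): 472.26 + 106.16 + 201.39 = 779.81
Landed cost (B) = invoice 440709.63 + 779.81 + duty 35256.77 = 476746.21
Difference = |490283.73 − 476746.21| = 13537.52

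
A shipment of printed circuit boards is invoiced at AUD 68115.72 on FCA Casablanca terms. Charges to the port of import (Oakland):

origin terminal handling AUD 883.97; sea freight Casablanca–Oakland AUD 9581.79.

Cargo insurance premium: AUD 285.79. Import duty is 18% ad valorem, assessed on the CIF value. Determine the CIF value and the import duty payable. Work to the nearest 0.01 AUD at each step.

CIF = FCA price + pre-shipment costs + freight + insurance
CIF = 68115.72 + 883.97 + 9581.79 + 285.79 = 78867.27
Import duty = 78867.27 × 18% = 14196.11

CIF value: AUD 78867.27; import duty: AUD 14196.11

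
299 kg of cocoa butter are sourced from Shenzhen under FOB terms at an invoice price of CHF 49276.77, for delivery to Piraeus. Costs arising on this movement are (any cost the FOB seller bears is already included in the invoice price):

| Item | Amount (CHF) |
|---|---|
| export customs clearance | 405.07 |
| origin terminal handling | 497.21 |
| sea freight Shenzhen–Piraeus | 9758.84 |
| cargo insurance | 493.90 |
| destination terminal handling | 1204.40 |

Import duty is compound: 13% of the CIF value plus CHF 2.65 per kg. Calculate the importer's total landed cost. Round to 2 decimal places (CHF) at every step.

FOB: the seller bears costs until goods are on board at the origin port; the buyer bears freight, insurance and all costs thereafter.
Already in the invoice (seller's account under FOB): export clearance, origin terminal — exclude.
CIF value = FOB price + freight + insurance = 49276.77 + 9758.84 + 493.90 = 59529.51
Ad valorem component: 59529.51 × 13% = 7738.84
Specific component: 299 × 2.65 = 792.35
Import duty = 7738.84 + 792.35 = 8531.19
Buyer bears: freight 9758.84 + insurance 493.90 + destination terminal 1204.40 + duty 8531.19 = 19988.33
Landed cost = invoice 49276.77 + 19988.33 = 69265.10

Total landed cost: CHF 69265.10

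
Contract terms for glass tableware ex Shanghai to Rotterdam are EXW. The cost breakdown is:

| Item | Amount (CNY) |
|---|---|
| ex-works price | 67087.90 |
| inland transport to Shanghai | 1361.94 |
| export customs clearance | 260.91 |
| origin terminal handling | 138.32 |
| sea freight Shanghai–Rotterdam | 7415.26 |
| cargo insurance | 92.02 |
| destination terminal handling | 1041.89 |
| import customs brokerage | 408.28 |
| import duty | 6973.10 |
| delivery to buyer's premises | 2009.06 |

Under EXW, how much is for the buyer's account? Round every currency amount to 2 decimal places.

EXW: the seller makes goods available at their premises; the buyer bears all onward costs.
Seller's account: goods 67087.90 = 67087.90
Buyer's account: inland to port 1361.94 + export clearance 260.91 + origin terminal 138.32 + freight 7415.26 + insurance 92.02 + destination terminal 1041.89 + brokerage 408.28 + duty 6973.10 + delivery 2009.06 = 19700.78

Buyer's account: CNY 19700.78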